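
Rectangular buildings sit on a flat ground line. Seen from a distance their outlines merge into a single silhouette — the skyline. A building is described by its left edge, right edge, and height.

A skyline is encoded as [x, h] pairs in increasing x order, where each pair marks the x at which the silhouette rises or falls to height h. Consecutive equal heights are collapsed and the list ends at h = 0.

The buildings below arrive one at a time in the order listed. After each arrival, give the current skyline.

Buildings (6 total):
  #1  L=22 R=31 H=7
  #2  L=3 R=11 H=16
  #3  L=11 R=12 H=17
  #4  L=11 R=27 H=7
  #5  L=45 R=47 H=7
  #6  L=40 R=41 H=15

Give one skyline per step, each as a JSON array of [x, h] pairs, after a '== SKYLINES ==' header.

== SKYLINES ==
[[22,7],[31,0]]
[[3,16],[11,0],[22,7],[31,0]]
[[3,16],[11,17],[12,0],[22,7],[31,0]]
[[3,16],[11,17],[12,7],[31,0]]
[[3,16],[11,17],[12,7],[31,0],[45,7],[47,0]]
[[3,16],[11,17],[12,7],[31,0],[40,15],[41,0],[45,7],[47,0]]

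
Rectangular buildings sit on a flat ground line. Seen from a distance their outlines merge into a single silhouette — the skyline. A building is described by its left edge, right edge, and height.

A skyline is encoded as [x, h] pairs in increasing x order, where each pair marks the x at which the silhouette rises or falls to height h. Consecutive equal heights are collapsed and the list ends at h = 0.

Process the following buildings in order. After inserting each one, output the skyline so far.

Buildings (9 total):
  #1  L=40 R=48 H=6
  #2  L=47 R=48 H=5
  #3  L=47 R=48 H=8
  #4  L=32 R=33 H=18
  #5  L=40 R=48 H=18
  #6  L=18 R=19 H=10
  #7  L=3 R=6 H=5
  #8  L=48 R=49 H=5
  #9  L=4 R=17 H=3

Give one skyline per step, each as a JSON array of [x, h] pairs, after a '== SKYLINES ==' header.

== SKYLINES ==
[[40,6],[48,0]]
[[40,6],[48,0]]
[[40,6],[47,8],[48,0]]
[[32,18],[33,0],[40,6],[47,8],[48,0]]
[[32,18],[33,0],[40,18],[48,0]]
[[18,10],[19,0],[32,18],[33,0],[40,18],[48,0]]
[[3,5],[6,0],[18,10],[19,0],[32,18],[33,0],[40,18],[48,0]]
[[3,5],[6,0],[18,10],[19,0],[32,18],[33,0],[40,18],[48,5],[49,0]]
[[3,5],[6,3],[17,0],[18,10],[19,0],[32,18],[33,0],[40,18],[48,5],[49,0]]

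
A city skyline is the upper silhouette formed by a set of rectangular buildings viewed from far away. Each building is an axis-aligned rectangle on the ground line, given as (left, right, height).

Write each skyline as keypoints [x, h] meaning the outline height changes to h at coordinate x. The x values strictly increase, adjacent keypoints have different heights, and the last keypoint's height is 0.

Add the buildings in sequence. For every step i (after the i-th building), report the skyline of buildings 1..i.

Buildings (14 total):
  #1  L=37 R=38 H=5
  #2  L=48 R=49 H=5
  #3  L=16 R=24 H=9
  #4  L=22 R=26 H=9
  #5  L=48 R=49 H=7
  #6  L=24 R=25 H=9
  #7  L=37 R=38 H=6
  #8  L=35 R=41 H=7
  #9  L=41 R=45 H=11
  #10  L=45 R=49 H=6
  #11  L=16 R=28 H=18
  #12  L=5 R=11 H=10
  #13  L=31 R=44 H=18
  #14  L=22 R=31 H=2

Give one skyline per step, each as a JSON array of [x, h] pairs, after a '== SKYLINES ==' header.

== SKYLINES ==
[[37,5],[38,0]]
[[37,5],[38,0],[48,5],[49,0]]
[[16,9],[24,0],[37,5],[38,0],[48,5],[49,0]]
[[16,9],[26,0],[37,5],[38,0],[48,5],[49,0]]
[[16,9],[26,0],[37,5],[38,0],[48,7],[49,0]]
[[16,9],[26,0],[37,5],[38,0],[48,7],[49,0]]
[[16,9],[26,0],[37,6],[38,0],[48,7],[49,0]]
[[16,9],[26,0],[35,7],[41,0],[48,7],[49,0]]
[[16,9],[26,0],[35,7],[41,11],[45,0],[48,7],[49,0]]
[[16,9],[26,0],[35,7],[41,11],[45,6],[48,7],[49,0]]
[[16,18],[28,0],[35,7],[41,11],[45,6],[48,7],[49,0]]
[[5,10],[11,0],[16,18],[28,0],[35,7],[41,11],[45,6],[48,7],[49,0]]
[[5,10],[11,0],[16,18],[28,0],[31,18],[44,11],[45,6],[48,7],[49,0]]
[[5,10],[11,0],[16,18],[28,2],[31,18],[44,11],[45,6],[48,7],[49,0]]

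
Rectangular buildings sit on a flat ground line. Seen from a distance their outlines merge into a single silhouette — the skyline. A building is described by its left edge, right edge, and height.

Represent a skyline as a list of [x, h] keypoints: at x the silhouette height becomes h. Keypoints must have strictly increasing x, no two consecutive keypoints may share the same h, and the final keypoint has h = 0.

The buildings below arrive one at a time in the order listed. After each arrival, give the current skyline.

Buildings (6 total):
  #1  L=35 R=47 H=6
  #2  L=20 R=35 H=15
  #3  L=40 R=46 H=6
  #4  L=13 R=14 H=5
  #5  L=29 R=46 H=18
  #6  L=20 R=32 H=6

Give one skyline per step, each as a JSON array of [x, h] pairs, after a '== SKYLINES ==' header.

== SKYLINES ==
[[35,6],[47,0]]
[[20,15],[35,6],[47,0]]
[[20,15],[35,6],[47,0]]
[[13,5],[14,0],[20,15],[35,6],[47,0]]
[[13,5],[14,0],[20,15],[29,18],[46,6],[47,0]]
[[13,5],[14,0],[20,15],[29,18],[46,6],[47,0]]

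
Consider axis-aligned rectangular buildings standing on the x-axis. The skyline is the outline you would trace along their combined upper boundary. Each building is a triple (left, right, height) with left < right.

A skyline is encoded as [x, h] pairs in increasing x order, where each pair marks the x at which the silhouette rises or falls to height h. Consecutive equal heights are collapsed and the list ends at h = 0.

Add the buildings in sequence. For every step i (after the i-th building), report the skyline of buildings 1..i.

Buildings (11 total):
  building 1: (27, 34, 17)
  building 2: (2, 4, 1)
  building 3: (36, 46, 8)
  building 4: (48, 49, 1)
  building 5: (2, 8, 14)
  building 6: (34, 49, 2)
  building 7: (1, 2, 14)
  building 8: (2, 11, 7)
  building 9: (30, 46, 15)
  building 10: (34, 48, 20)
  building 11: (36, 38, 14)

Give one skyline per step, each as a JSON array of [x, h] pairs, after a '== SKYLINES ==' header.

== SKYLINES ==
[[27,17],[34,0]]
[[2,1],[4,0],[27,17],[34,0]]
[[2,1],[4,0],[27,17],[34,0],[36,8],[46,0]]
[[2,1],[4,0],[27,17],[34,0],[36,8],[46,0],[48,1],[49,0]]
[[2,14],[8,0],[27,17],[34,0],[36,8],[46,0],[48,1],[49,0]]
[[2,14],[8,0],[27,17],[34,2],[36,8],[46,2],[49,0]]
[[1,14],[8,0],[27,17],[34,2],[36,8],[46,2],[49,0]]
[[1,14],[8,7],[11,0],[27,17],[34,2],[36,8],[46,2],[49,0]]
[[1,14],[8,7],[11,0],[27,17],[34,15],[46,2],[49,0]]
[[1,14],[8,7],[11,0],[27,17],[34,20],[48,2],[49,0]]
[[1,14],[8,7],[11,0],[27,17],[34,20],[48,2],[49,0]]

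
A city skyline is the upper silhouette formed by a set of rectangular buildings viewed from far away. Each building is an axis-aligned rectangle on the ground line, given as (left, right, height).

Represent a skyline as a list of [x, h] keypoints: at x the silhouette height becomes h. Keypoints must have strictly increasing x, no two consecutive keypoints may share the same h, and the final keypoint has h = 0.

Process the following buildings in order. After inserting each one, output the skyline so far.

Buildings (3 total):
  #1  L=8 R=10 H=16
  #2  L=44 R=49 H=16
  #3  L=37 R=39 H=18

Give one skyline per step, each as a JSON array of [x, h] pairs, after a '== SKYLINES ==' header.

== SKYLINES ==
[[8,16],[10,0]]
[[8,16],[10,0],[44,16],[49,0]]
[[8,16],[10,0],[37,18],[39,0],[44,16],[49,0]]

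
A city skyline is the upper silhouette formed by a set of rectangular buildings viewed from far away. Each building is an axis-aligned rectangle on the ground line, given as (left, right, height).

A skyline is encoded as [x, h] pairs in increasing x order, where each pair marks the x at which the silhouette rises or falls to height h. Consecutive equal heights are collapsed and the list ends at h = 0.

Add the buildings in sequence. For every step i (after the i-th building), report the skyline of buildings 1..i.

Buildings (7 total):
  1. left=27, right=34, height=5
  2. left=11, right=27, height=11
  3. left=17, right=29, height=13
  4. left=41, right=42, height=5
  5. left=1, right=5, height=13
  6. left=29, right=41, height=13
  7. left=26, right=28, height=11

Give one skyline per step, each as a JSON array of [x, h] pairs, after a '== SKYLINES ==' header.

== SKYLINES ==
[[27,5],[34,0]]
[[11,11],[27,5],[34,0]]
[[11,11],[17,13],[29,5],[34,0]]
[[11,11],[17,13],[29,5],[34,0],[41,5],[42,0]]
[[1,13],[5,0],[11,11],[17,13],[29,5],[34,0],[41,5],[42,0]]
[[1,13],[5,0],[11,11],[17,13],[41,5],[42,0]]
[[1,13],[5,0],[11,11],[17,13],[41,5],[42,0]]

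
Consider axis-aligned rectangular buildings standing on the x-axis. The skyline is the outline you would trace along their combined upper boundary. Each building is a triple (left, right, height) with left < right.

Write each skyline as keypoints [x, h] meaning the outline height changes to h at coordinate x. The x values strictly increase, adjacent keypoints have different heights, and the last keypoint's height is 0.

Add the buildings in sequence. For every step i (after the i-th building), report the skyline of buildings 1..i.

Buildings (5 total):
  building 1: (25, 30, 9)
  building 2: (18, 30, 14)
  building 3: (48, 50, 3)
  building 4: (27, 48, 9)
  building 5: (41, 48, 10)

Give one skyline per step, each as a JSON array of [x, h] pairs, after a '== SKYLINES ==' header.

== SKYLINES ==
[[25,9],[30,0]]
[[18,14],[30,0]]
[[18,14],[30,0],[48,3],[50,0]]
[[18,14],[30,9],[48,3],[50,0]]
[[18,14],[30,9],[41,10],[48,3],[50,0]]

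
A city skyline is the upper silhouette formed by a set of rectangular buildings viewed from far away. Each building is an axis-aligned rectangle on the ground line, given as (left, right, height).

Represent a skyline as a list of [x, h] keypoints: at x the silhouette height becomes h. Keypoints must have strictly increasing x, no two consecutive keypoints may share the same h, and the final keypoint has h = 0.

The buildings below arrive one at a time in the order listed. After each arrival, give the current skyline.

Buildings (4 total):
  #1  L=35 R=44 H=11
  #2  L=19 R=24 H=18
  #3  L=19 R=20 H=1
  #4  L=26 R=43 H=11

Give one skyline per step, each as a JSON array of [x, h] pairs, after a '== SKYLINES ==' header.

== SKYLINES ==
[[35,11],[44,0]]
[[19,18],[24,0],[35,11],[44,0]]
[[19,18],[24,0],[35,11],[44,0]]
[[19,18],[24,0],[26,11],[44,0]]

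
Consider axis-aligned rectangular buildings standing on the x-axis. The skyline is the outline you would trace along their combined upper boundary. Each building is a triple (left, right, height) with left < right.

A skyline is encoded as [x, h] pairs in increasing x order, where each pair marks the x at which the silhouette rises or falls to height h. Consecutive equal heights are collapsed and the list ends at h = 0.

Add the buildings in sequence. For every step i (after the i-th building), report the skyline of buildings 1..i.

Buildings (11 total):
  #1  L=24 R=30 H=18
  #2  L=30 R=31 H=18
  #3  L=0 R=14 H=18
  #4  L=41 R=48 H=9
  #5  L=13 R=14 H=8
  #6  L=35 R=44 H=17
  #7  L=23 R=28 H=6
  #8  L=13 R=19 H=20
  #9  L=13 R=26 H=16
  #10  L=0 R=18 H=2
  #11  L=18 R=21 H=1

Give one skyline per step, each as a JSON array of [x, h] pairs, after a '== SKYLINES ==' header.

== SKYLINES ==
[[24,18],[30,0]]
[[24,18],[31,0]]
[[0,18],[14,0],[24,18],[31,0]]
[[0,18],[14,0],[24,18],[31,0],[41,9],[48,0]]
[[0,18],[14,0],[24,18],[31,0],[41,9],[48,0]]
[[0,18],[14,0],[24,18],[31,0],[35,17],[44,9],[48,0]]
[[0,18],[14,0],[23,6],[24,18],[31,0],[35,17],[44,9],[48,0]]
[[0,18],[13,20],[19,0],[23,6],[24,18],[31,0],[35,17],[44,9],[48,0]]
[[0,18],[13,20],[19,16],[24,18],[31,0],[35,17],[44,9],[48,0]]
[[0,18],[13,20],[19,16],[24,18],[31,0],[35,17],[44,9],[48,0]]
[[0,18],[13,20],[19,16],[24,18],[31,0],[35,17],[44,9],[48,0]]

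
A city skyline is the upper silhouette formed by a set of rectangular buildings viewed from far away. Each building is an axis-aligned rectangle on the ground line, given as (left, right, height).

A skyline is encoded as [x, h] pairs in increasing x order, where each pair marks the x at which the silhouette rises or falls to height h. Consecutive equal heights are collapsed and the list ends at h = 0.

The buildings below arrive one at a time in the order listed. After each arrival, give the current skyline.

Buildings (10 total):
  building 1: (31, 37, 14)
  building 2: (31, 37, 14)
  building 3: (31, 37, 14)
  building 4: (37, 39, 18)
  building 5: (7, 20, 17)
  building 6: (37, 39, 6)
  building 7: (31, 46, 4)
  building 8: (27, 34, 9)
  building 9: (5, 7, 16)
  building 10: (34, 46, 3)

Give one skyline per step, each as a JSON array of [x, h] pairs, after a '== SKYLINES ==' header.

== SKYLINES ==
[[31,14],[37,0]]
[[31,14],[37,0]]
[[31,14],[37,0]]
[[31,14],[37,18],[39,0]]
[[7,17],[20,0],[31,14],[37,18],[39,0]]
[[7,17],[20,0],[31,14],[37,18],[39,0]]
[[7,17],[20,0],[31,14],[37,18],[39,4],[46,0]]
[[7,17],[20,0],[27,9],[31,14],[37,18],[39,4],[46,0]]
[[5,16],[7,17],[20,0],[27,9],[31,14],[37,18],[39,4],[46,0]]
[[5,16],[7,17],[20,0],[27,9],[31,14],[37,18],[39,4],[46,0]]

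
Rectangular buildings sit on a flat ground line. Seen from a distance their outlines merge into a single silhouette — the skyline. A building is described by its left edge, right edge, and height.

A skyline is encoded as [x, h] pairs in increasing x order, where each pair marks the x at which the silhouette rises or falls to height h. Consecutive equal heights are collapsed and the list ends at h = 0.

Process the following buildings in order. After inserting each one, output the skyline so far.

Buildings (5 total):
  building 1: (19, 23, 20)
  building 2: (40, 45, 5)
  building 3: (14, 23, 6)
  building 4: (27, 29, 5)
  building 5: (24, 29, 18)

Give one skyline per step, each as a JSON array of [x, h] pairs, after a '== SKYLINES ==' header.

== SKYLINES ==
[[19,20],[23,0]]
[[19,20],[23,0],[40,5],[45,0]]
[[14,6],[19,20],[23,0],[40,5],[45,0]]
[[14,6],[19,20],[23,0],[27,5],[29,0],[40,5],[45,0]]
[[14,6],[19,20],[23,0],[24,18],[29,0],[40,5],[45,0]]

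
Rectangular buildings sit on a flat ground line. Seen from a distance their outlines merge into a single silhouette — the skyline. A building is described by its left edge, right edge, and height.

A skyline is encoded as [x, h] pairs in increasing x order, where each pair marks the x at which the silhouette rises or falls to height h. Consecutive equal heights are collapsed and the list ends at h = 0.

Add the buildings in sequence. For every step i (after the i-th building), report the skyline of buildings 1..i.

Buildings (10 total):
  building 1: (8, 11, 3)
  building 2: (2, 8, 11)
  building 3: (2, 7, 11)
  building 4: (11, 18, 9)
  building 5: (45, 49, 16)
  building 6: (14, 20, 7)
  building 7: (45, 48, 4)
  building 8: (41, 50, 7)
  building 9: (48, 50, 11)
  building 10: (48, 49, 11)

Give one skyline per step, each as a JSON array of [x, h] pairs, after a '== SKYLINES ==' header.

== SKYLINES ==
[[8,3],[11,0]]
[[2,11],[8,3],[11,0]]
[[2,11],[8,3],[11,0]]
[[2,11],[8,3],[11,9],[18,0]]
[[2,11],[8,3],[11,9],[18,0],[45,16],[49,0]]
[[2,11],[8,3],[11,9],[18,7],[20,0],[45,16],[49,0]]
[[2,11],[8,3],[11,9],[18,7],[20,0],[45,16],[49,0]]
[[2,11],[8,3],[11,9],[18,7],[20,0],[41,7],[45,16],[49,7],[50,0]]
[[2,11],[8,3],[11,9],[18,7],[20,0],[41,7],[45,16],[49,11],[50,0]]
[[2,11],[8,3],[11,9],[18,7],[20,0],[41,7],[45,16],[49,11],[50,0]]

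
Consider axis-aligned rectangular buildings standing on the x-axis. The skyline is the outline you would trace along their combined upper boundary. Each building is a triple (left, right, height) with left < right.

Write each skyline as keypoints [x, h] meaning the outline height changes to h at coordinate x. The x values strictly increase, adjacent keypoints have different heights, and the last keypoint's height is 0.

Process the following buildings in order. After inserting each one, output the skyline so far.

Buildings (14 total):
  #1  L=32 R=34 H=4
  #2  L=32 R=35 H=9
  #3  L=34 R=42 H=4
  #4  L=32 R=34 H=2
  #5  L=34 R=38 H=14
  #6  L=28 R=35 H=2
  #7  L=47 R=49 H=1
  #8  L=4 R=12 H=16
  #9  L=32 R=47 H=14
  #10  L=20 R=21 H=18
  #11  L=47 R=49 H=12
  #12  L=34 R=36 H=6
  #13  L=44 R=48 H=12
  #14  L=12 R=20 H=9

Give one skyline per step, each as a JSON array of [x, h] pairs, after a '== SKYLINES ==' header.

== SKYLINES ==
[[32,4],[34,0]]
[[32,9],[35,0]]
[[32,9],[35,4],[42,0]]
[[32,9],[35,4],[42,0]]
[[32,9],[34,14],[38,4],[42,0]]
[[28,2],[32,9],[34,14],[38,4],[42,0]]
[[28,2],[32,9],[34,14],[38,4],[42,0],[47,1],[49,0]]
[[4,16],[12,0],[28,2],[32,9],[34,14],[38,4],[42,0],[47,1],[49,0]]
[[4,16],[12,0],[28,2],[32,14],[47,1],[49,0]]
[[4,16],[12,0],[20,18],[21,0],[28,2],[32,14],[47,1],[49,0]]
[[4,16],[12,0],[20,18],[21,0],[28,2],[32,14],[47,12],[49,0]]
[[4,16],[12,0],[20,18],[21,0],[28,2],[32,14],[47,12],[49,0]]
[[4,16],[12,0],[20,18],[21,0],[28,2],[32,14],[47,12],[49,0]]
[[4,16],[12,9],[20,18],[21,0],[28,2],[32,14],[47,12],[49,0]]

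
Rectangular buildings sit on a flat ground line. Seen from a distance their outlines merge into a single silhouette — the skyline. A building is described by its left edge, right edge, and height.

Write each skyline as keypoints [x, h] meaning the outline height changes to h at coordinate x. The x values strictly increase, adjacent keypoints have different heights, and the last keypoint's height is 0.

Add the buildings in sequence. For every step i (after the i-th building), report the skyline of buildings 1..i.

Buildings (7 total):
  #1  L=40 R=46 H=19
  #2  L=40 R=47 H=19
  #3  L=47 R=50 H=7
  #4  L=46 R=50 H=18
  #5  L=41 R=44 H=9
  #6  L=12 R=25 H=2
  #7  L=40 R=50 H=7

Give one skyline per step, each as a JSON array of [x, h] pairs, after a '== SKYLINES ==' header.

== SKYLINES ==
[[40,19],[46,0]]
[[40,19],[47,0]]
[[40,19],[47,7],[50,0]]
[[40,19],[47,18],[50,0]]
[[40,19],[47,18],[50,0]]
[[12,2],[25,0],[40,19],[47,18],[50,0]]
[[12,2],[25,0],[40,19],[47,18],[50,0]]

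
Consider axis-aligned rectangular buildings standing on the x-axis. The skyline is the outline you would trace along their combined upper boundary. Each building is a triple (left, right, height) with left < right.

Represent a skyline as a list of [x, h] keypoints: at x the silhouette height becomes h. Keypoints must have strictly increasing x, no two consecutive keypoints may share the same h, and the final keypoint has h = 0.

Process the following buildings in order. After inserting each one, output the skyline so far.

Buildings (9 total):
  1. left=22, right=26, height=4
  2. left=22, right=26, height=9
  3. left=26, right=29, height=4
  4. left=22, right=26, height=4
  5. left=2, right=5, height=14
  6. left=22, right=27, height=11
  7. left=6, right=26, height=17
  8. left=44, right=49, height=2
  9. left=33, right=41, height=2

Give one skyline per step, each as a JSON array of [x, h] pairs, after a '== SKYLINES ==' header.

== SKYLINES ==
[[22,4],[26,0]]
[[22,9],[26,0]]
[[22,9],[26,4],[29,0]]
[[22,9],[26,4],[29,0]]
[[2,14],[5,0],[22,9],[26,4],[29,0]]
[[2,14],[5,0],[22,11],[27,4],[29,0]]
[[2,14],[5,0],[6,17],[26,11],[27,4],[29,0]]
[[2,14],[5,0],[6,17],[26,11],[27,4],[29,0],[44,2],[49,0]]
[[2,14],[5,0],[6,17],[26,11],[27,4],[29,0],[33,2],[41,0],[44,2],[49,0]]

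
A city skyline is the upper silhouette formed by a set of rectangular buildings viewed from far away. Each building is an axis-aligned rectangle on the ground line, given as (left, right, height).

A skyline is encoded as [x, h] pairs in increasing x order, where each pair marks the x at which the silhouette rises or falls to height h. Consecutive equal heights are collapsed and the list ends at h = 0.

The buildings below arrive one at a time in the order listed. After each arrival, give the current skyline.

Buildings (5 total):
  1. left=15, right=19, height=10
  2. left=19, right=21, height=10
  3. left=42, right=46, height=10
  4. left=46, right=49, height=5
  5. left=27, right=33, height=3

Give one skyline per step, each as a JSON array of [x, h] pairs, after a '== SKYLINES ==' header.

== SKYLINES ==
[[15,10],[19,0]]
[[15,10],[21,0]]
[[15,10],[21,0],[42,10],[46,0]]
[[15,10],[21,0],[42,10],[46,5],[49,0]]
[[15,10],[21,0],[27,3],[33,0],[42,10],[46,5],[49,0]]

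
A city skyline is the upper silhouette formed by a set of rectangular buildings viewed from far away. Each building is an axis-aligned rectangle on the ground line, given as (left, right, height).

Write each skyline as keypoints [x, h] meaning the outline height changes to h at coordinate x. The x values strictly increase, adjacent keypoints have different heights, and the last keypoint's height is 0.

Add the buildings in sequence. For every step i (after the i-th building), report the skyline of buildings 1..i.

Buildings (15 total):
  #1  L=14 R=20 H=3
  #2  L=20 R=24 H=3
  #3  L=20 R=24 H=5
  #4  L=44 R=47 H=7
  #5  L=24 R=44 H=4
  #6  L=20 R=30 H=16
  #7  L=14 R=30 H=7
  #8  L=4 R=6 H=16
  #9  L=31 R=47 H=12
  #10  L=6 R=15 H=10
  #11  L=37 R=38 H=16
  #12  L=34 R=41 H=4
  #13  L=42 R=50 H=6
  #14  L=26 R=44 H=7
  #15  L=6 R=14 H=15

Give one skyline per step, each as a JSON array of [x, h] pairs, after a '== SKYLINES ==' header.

== SKYLINES ==
[[14,3],[20,0]]
[[14,3],[24,0]]
[[14,3],[20,5],[24,0]]
[[14,3],[20,5],[24,0],[44,7],[47,0]]
[[14,3],[20,5],[24,4],[44,7],[47,0]]
[[14,3],[20,16],[30,4],[44,7],[47,0]]
[[14,7],[20,16],[30,4],[44,7],[47,0]]
[[4,16],[6,0],[14,7],[20,16],[30,4],[44,7],[47,0]]
[[4,16],[6,0],[14,7],[20,16],[30,4],[31,12],[47,0]]
[[4,16],[6,10],[15,7],[20,16],[30,4],[31,12],[47,0]]
[[4,16],[6,10],[15,7],[20,16],[30,4],[31,12],[37,16],[38,12],[47,0]]
[[4,16],[6,10],[15,7],[20,16],[30,4],[31,12],[37,16],[38,12],[47,0]]
[[4,16],[6,10],[15,7],[20,16],[30,4],[31,12],[37,16],[38,12],[47,6],[50,0]]
[[4,16],[6,10],[15,7],[20,16],[30,7],[31,12],[37,16],[38,12],[47,6],[50,0]]
[[4,16],[6,15],[14,10],[15,7],[20,16],[30,7],[31,12],[37,16],[38,12],[47,6],[50,0]]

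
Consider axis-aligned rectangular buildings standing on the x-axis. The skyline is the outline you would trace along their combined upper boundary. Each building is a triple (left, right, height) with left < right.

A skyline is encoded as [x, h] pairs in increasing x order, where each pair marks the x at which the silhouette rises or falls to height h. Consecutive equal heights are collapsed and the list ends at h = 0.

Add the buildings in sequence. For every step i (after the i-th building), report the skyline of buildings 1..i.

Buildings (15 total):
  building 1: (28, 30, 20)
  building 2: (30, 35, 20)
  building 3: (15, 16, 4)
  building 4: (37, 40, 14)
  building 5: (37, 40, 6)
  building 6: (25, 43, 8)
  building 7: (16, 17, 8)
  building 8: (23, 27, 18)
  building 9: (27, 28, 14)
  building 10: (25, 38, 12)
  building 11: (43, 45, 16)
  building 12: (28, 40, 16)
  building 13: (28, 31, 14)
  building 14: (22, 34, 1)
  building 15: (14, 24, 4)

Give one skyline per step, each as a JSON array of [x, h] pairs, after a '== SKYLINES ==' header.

== SKYLINES ==
[[28,20],[30,0]]
[[28,20],[35,0]]
[[15,4],[16,0],[28,20],[35,0]]
[[15,4],[16,0],[28,20],[35,0],[37,14],[40,0]]
[[15,4],[16,0],[28,20],[35,0],[37,14],[40,0]]
[[15,4],[16,0],[25,8],[28,20],[35,8],[37,14],[40,8],[43,0]]
[[15,4],[16,8],[17,0],[25,8],[28,20],[35,8],[37,14],[40,8],[43,0]]
[[15,4],[16,8],[17,0],[23,18],[27,8],[28,20],[35,8],[37,14],[40,8],[43,0]]
[[15,4],[16,8],[17,0],[23,18],[27,14],[28,20],[35,8],[37,14],[40,8],[43,0]]
[[15,4],[16,8],[17,0],[23,18],[27,14],[28,20],[35,12],[37,14],[40,8],[43,0]]
[[15,4],[16,8],[17,0],[23,18],[27,14],[28,20],[35,12],[37,14],[40,8],[43,16],[45,0]]
[[15,4],[16,8],[17,0],[23,18],[27,14],[28,20],[35,16],[40,8],[43,16],[45,0]]
[[15,4],[16,8],[17,0],[23,18],[27,14],[28,20],[35,16],[40,8],[43,16],[45,0]]
[[15,4],[16,8],[17,0],[22,1],[23,18],[27,14],[28,20],[35,16],[40,8],[43,16],[45,0]]
[[14,4],[16,8],[17,4],[23,18],[27,14],[28,20],[35,16],[40,8],[43,16],[45,0]]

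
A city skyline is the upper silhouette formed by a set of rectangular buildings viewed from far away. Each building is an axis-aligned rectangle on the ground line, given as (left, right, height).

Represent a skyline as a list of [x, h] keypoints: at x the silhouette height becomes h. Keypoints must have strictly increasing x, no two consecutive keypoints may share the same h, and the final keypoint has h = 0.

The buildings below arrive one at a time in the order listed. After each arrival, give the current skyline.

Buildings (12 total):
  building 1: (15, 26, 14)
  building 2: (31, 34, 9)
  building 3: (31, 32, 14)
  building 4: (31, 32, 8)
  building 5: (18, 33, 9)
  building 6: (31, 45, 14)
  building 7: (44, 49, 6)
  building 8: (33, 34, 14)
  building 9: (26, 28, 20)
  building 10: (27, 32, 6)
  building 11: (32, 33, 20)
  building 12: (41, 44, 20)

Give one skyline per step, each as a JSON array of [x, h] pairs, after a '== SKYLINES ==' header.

== SKYLINES ==
[[15,14],[26,0]]
[[15,14],[26,0],[31,9],[34,0]]
[[15,14],[26,0],[31,14],[32,9],[34,0]]
[[15,14],[26,0],[31,14],[32,9],[34,0]]
[[15,14],[26,9],[31,14],[32,9],[34,0]]
[[15,14],[26,9],[31,14],[45,0]]
[[15,14],[26,9],[31,14],[45,6],[49,0]]
[[15,14],[26,9],[31,14],[45,6],[49,0]]
[[15,14],[26,20],[28,9],[31,14],[45,6],[49,0]]
[[15,14],[26,20],[28,9],[31,14],[45,6],[49,0]]
[[15,14],[26,20],[28,9],[31,14],[32,20],[33,14],[45,6],[49,0]]
[[15,14],[26,20],[28,9],[31,14],[32,20],[33,14],[41,20],[44,14],[45,6],[49,0]]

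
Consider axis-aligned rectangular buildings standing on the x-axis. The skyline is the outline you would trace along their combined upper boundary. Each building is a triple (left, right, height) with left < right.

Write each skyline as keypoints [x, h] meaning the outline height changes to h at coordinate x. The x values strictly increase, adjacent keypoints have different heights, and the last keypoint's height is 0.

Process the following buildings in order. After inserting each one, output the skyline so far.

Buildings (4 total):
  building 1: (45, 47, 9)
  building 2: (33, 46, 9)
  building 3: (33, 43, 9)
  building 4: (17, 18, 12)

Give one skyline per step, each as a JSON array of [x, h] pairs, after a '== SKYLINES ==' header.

== SKYLINES ==
[[45,9],[47,0]]
[[33,9],[47,0]]
[[33,9],[47,0]]
[[17,12],[18,0],[33,9],[47,0]]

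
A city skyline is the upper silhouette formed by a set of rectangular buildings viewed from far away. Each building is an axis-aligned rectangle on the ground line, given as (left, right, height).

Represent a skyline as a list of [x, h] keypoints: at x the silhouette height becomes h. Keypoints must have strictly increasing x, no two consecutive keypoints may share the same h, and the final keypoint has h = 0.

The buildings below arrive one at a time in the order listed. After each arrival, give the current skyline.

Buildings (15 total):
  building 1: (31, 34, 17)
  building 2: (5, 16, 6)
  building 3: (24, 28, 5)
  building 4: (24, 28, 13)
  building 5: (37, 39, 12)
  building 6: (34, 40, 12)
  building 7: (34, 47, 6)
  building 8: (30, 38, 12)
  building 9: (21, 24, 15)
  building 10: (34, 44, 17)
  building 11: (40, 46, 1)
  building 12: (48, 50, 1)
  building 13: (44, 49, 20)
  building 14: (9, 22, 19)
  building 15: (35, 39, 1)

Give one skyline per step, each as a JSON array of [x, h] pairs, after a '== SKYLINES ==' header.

== SKYLINES ==
[[31,17],[34,0]]
[[5,6],[16,0],[31,17],[34,0]]
[[5,6],[16,0],[24,5],[28,0],[31,17],[34,0]]
[[5,6],[16,0],[24,13],[28,0],[31,17],[34,0]]
[[5,6],[16,0],[24,13],[28,0],[31,17],[34,0],[37,12],[39,0]]
[[5,6],[16,0],[24,13],[28,0],[31,17],[34,12],[40,0]]
[[5,6],[16,0],[24,13],[28,0],[31,17],[34,12],[40,6],[47,0]]
[[5,6],[16,0],[24,13],[28,0],[30,12],[31,17],[34,12],[40,6],[47,0]]
[[5,6],[16,0],[21,15],[24,13],[28,0],[30,12],[31,17],[34,12],[40,6],[47,0]]
[[5,6],[16,0],[21,15],[24,13],[28,0],[30,12],[31,17],[44,6],[47,0]]
[[5,6],[16,0],[21,15],[24,13],[28,0],[30,12],[31,17],[44,6],[47,0]]
[[5,6],[16,0],[21,15],[24,13],[28,0],[30,12],[31,17],[44,6],[47,0],[48,1],[50,0]]
[[5,6],[16,0],[21,15],[24,13],[28,0],[30,12],[31,17],[44,20],[49,1],[50,0]]
[[5,6],[9,19],[22,15],[24,13],[28,0],[30,12],[31,17],[44,20],[49,1],[50,0]]
[[5,6],[9,19],[22,15],[24,13],[28,0],[30,12],[31,17],[44,20],[49,1],[50,0]]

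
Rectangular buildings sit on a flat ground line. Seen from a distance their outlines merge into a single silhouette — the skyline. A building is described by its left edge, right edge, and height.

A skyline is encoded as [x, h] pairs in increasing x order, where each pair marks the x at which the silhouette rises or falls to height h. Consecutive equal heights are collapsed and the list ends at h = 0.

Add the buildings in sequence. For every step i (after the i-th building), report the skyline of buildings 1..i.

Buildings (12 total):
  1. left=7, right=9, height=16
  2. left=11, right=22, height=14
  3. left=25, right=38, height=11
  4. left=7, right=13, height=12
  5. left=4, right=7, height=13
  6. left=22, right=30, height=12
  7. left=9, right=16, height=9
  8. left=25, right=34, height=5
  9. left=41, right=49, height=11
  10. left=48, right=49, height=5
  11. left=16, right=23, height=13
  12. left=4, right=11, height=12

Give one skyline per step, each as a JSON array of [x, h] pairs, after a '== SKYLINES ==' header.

== SKYLINES ==
[[7,16],[9,0]]
[[7,16],[9,0],[11,14],[22,0]]
[[7,16],[9,0],[11,14],[22,0],[25,11],[38,0]]
[[7,16],[9,12],[11,14],[22,0],[25,11],[38,0]]
[[4,13],[7,16],[9,12],[11,14],[22,0],[25,11],[38,0]]
[[4,13],[7,16],[9,12],[11,14],[22,12],[30,11],[38,0]]
[[4,13],[7,16],[9,12],[11,14],[22,12],[30,11],[38,0]]
[[4,13],[7,16],[9,12],[11,14],[22,12],[30,11],[38,0]]
[[4,13],[7,16],[9,12],[11,14],[22,12],[30,11],[38,0],[41,11],[49,0]]
[[4,13],[7,16],[9,12],[11,14],[22,12],[30,11],[38,0],[41,11],[49,0]]
[[4,13],[7,16],[9,12],[11,14],[22,13],[23,12],[30,11],[38,0],[41,11],[49,0]]
[[4,13],[7,16],[9,12],[11,14],[22,13],[23,12],[30,11],[38,0],[41,11],[49,0]]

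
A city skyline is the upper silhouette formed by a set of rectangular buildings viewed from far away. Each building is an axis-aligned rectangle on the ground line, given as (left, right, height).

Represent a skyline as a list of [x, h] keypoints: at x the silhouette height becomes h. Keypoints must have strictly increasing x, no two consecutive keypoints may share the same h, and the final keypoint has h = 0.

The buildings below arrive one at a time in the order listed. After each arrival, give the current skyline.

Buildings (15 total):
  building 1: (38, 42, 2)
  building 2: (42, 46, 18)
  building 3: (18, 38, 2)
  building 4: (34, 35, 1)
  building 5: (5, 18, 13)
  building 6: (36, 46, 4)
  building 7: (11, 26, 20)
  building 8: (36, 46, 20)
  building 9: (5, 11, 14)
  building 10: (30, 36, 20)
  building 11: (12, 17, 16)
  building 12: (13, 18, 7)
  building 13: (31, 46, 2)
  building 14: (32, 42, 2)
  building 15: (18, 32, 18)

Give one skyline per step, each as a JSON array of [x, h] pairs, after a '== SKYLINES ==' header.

== SKYLINES ==
[[38,2],[42,0]]
[[38,2],[42,18],[46,0]]
[[18,2],[42,18],[46,0]]
[[18,2],[42,18],[46,0]]
[[5,13],[18,2],[42,18],[46,0]]
[[5,13],[18,2],[36,4],[42,18],[46,0]]
[[5,13],[11,20],[26,2],[36,4],[42,18],[46,0]]
[[5,13],[11,20],[26,2],[36,20],[46,0]]
[[5,14],[11,20],[26,2],[36,20],[46,0]]
[[5,14],[11,20],[26,2],[30,20],[46,0]]
[[5,14],[11,20],[26,2],[30,20],[46,0]]
[[5,14],[11,20],[26,2],[30,20],[46,0]]
[[5,14],[11,20],[26,2],[30,20],[46,0]]
[[5,14],[11,20],[26,2],[30,20],[46,0]]
[[5,14],[11,20],[26,18],[30,20],[46,0]]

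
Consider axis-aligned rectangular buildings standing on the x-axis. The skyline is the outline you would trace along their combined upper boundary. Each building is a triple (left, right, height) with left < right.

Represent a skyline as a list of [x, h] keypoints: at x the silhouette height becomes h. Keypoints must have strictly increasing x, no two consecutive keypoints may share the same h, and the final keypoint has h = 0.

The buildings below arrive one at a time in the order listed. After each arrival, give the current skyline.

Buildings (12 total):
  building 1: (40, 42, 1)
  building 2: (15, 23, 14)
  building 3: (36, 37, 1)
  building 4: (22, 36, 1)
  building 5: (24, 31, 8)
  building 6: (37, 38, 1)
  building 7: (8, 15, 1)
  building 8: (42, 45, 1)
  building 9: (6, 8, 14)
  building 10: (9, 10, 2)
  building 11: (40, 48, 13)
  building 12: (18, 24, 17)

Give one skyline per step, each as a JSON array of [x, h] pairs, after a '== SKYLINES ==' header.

== SKYLINES ==
[[40,1],[42,0]]
[[15,14],[23,0],[40,1],[42,0]]
[[15,14],[23,0],[36,1],[37,0],[40,1],[42,0]]
[[15,14],[23,1],[37,0],[40,1],[42,0]]
[[15,14],[23,1],[24,8],[31,1],[37,0],[40,1],[42,0]]
[[15,14],[23,1],[24,8],[31,1],[38,0],[40,1],[42,0]]
[[8,1],[15,14],[23,1],[24,8],[31,1],[38,0],[40,1],[42,0]]
[[8,1],[15,14],[23,1],[24,8],[31,1],[38,0],[40,1],[45,0]]
[[6,14],[8,1],[15,14],[23,1],[24,8],[31,1],[38,0],[40,1],[45,0]]
[[6,14],[8,1],[9,2],[10,1],[15,14],[23,1],[24,8],[31,1],[38,0],[40,1],[45,0]]
[[6,14],[8,1],[9,2],[10,1],[15,14],[23,1],[24,8],[31,1],[38,0],[40,13],[48,0]]
[[6,14],[8,1],[9,2],[10,1],[15,14],[18,17],[24,8],[31,1],[38,0],[40,13],[48,0]]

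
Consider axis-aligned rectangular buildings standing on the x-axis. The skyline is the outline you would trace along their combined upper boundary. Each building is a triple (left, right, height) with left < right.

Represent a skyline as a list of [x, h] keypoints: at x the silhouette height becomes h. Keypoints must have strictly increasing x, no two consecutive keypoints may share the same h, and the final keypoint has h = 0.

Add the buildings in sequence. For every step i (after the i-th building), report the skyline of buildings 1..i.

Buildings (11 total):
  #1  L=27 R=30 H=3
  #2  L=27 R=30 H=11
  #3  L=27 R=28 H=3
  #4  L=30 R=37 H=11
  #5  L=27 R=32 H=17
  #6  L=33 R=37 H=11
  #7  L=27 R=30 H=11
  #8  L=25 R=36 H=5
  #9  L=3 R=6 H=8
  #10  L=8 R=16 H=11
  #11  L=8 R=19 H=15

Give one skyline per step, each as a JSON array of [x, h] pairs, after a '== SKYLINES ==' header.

== SKYLINES ==
[[27,3],[30,0]]
[[27,11],[30,0]]
[[27,11],[30,0]]
[[27,11],[37,0]]
[[27,17],[32,11],[37,0]]
[[27,17],[32,11],[37,0]]
[[27,17],[32,11],[37,0]]
[[25,5],[27,17],[32,11],[37,0]]
[[3,8],[6,0],[25,5],[27,17],[32,11],[37,0]]
[[3,8],[6,0],[8,11],[16,0],[25,5],[27,17],[32,11],[37,0]]
[[3,8],[6,0],[8,15],[19,0],[25,5],[27,17],[32,11],[37,0]]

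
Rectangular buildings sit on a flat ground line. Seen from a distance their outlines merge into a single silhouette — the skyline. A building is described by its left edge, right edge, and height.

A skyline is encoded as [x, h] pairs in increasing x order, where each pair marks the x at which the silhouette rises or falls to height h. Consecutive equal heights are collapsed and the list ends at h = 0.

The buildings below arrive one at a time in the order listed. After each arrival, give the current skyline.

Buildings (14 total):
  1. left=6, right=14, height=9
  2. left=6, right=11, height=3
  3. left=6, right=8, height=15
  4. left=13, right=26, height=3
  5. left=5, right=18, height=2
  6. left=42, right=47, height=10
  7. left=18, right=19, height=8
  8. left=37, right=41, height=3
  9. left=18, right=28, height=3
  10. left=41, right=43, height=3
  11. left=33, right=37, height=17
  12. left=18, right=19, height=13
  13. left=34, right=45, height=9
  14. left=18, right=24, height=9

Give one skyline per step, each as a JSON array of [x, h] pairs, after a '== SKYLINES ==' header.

== SKYLINES ==
[[6,9],[14,0]]
[[6,9],[14,0]]
[[6,15],[8,9],[14,0]]
[[6,15],[8,9],[14,3],[26,0]]
[[5,2],[6,15],[8,9],[14,3],[26,0]]
[[5,2],[6,15],[8,9],[14,3],[26,0],[42,10],[47,0]]
[[5,2],[6,15],[8,9],[14,3],[18,8],[19,3],[26,0],[42,10],[47,0]]
[[5,2],[6,15],[8,9],[14,3],[18,8],[19,3],[26,0],[37,3],[41,0],[42,10],[47,0]]
[[5,2],[6,15],[8,9],[14,3],[18,8],[19,3],[28,0],[37,3],[41,0],[42,10],[47,0]]
[[5,2],[6,15],[8,9],[14,3],[18,8],[19,3],[28,0],[37,3],[42,10],[47,0]]
[[5,2],[6,15],[8,9],[14,3],[18,8],[19,3],[28,0],[33,17],[37,3],[42,10],[47,0]]
[[5,2],[6,15],[8,9],[14,3],[18,13],[19,3],[28,0],[33,17],[37,3],[42,10],[47,0]]
[[5,2],[6,15],[8,9],[14,3],[18,13],[19,3],[28,0],[33,17],[37,9],[42,10],[47,0]]
[[5,2],[6,15],[8,9],[14,3],[18,13],[19,9],[24,3],[28,0],[33,17],[37,9],[42,10],[47,0]]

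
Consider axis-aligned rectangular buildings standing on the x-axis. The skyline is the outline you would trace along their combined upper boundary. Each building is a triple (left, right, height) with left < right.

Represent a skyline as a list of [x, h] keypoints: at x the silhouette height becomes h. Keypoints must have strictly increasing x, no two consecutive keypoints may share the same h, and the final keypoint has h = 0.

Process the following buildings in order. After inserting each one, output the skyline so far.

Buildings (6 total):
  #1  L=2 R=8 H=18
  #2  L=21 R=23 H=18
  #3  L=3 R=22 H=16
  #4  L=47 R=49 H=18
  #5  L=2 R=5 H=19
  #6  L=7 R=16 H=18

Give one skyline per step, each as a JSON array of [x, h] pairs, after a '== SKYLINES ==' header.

== SKYLINES ==
[[2,18],[8,0]]
[[2,18],[8,0],[21,18],[23,0]]
[[2,18],[8,16],[21,18],[23,0]]
[[2,18],[8,16],[21,18],[23,0],[47,18],[49,0]]
[[2,19],[5,18],[8,16],[21,18],[23,0],[47,18],[49,0]]
[[2,19],[5,18],[16,16],[21,18],[23,0],[47,18],[49,0]]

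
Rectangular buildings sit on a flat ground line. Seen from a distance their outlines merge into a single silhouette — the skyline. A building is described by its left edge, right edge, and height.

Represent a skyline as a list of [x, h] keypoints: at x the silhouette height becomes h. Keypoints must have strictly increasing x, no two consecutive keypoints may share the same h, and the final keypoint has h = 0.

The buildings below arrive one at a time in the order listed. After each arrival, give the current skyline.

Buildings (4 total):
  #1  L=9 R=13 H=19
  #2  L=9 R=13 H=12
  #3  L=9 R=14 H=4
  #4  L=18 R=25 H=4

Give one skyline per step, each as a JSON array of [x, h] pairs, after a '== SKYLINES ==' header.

== SKYLINES ==
[[9,19],[13,0]]
[[9,19],[13,0]]
[[9,19],[13,4],[14,0]]
[[9,19],[13,4],[14,0],[18,4],[25,0]]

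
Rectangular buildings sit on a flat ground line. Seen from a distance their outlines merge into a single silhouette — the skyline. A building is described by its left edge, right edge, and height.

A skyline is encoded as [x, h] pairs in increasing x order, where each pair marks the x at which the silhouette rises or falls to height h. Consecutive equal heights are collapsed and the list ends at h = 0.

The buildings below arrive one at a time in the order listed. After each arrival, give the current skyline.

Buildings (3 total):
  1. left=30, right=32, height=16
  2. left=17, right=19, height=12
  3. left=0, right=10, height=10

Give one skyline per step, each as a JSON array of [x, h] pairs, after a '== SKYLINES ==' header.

== SKYLINES ==
[[30,16],[32,0]]
[[17,12],[19,0],[30,16],[32,0]]
[[0,10],[10,0],[17,12],[19,0],[30,16],[32,0]]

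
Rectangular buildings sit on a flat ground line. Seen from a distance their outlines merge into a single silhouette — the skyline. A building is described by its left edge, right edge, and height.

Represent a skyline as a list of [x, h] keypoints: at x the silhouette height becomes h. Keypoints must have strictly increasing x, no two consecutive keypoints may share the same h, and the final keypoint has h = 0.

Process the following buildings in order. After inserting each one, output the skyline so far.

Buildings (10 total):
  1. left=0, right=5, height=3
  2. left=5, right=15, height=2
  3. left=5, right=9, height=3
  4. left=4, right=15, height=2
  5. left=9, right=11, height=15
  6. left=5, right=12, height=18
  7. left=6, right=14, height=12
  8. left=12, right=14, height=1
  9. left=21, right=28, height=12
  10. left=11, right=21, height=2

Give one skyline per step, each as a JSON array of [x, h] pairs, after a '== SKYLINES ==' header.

== SKYLINES ==
[[0,3],[5,0]]
[[0,3],[5,2],[15,0]]
[[0,3],[9,2],[15,0]]
[[0,3],[9,2],[15,0]]
[[0,3],[9,15],[11,2],[15,0]]
[[0,3],[5,18],[12,2],[15,0]]
[[0,3],[5,18],[12,12],[14,2],[15,0]]
[[0,3],[5,18],[12,12],[14,2],[15,0]]
[[0,3],[5,18],[12,12],[14,2],[15,0],[21,12],[28,0]]
[[0,3],[5,18],[12,12],[14,2],[21,12],[28,0]]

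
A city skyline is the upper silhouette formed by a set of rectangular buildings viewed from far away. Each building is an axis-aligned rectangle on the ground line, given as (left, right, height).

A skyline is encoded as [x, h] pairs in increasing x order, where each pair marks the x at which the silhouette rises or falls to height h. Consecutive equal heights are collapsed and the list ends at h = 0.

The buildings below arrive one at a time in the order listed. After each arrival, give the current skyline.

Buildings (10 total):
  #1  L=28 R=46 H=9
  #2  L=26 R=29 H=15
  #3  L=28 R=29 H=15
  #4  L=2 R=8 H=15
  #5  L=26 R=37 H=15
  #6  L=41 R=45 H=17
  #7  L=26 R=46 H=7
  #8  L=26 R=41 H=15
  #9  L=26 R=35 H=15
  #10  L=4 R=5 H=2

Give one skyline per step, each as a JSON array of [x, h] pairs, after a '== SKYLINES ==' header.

== SKYLINES ==
[[28,9],[46,0]]
[[26,15],[29,9],[46,0]]
[[26,15],[29,9],[46,0]]
[[2,15],[8,0],[26,15],[29,9],[46,0]]
[[2,15],[8,0],[26,15],[37,9],[46,0]]
[[2,15],[8,0],[26,15],[37,9],[41,17],[45,9],[46,0]]
[[2,15],[8,0],[26,15],[37,9],[41,17],[45,9],[46,0]]
[[2,15],[8,0],[26,15],[41,17],[45,9],[46,0]]
[[2,15],[8,0],[26,15],[41,17],[45,9],[46,0]]
[[2,15],[8,0],[26,15],[41,17],[45,9],[46,0]]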